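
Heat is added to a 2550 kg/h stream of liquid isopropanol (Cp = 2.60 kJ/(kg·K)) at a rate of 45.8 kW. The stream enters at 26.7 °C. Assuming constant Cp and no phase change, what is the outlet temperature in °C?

T_out = 51.6 °C

Q = 45.8 kW = 164880 kJ/h
ΔT = Q/(ṁ·Cp) = 164880/(2550×2.60) = 24.869 K
T_out = 26.7 + 24.869 = 51.569 °C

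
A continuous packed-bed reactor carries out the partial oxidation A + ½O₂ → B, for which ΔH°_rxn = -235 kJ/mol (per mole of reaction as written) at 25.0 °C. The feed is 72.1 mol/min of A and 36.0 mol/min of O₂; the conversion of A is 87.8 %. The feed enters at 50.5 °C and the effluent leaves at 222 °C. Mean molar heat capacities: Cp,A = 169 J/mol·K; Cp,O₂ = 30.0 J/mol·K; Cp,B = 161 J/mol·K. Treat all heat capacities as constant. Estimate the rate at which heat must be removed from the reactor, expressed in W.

Q_out = 215000 W

Extent of reaction ξ = 0.878 × 72.1 = 63.304 mol/min
Reaction term: ξ·ΔH°_rxn = 63.304 × -235 = -14876 kJ/min
Sensible, feed 50.5→25 °C: -338.25 kJ/min
Outlet flows (mol/min): A 8.7962, O₂ 4.3481, B 63.304
Sensible, products 25→222 °C: 2326.4 kJ/min
Q = ΔH = -12888 kJ/min = -214.8 kW
Heat removed = 214800 W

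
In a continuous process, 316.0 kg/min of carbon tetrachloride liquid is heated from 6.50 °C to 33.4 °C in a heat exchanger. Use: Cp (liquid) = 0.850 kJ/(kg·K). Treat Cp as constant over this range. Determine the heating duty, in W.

Q = 120000 W

Q = ṁ·Cp·ΔT = 316.0 × 0.850 × (33.4 − 6.50) = 7225.3 kJ/min
Converting: 7225.3 / 60 s = 120.42 kW
Heating duty = 120420 W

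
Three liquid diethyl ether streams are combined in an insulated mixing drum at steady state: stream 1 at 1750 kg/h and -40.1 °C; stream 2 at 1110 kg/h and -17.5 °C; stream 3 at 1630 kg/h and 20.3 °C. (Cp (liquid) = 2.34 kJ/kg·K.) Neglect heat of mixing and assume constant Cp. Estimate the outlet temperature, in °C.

No heat crosses the boundary, so H_out = H_in.
Σ ṁᵢCp,ᵢTᵢ = 1750×2.34×-40.1 + 1110×2.34×-17.5 + 1630×2.34×20.3 = -132240
Σ ṁᵢCp,ᵢ = 1750×2.34 + 1110×2.34 + 1630×2.34 = 10507
T_out = -132240 / 10507 = -12.586 °C

T_out = -12.6 °C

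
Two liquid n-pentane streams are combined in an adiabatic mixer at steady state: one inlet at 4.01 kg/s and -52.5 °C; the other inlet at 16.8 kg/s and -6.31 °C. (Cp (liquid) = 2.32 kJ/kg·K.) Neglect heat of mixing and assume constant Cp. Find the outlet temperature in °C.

Energy balance with Q = 0: Σ ṁᵢCp,ᵢ(T_out − Tᵢ) = 0
Σ ṁᵢCp,ᵢTᵢ = 4.01×2.32×-52.5 + 16.8×2.32×-6.31 = -734.36
Σ ṁᵢCp,ᵢ = 4.01×2.32 + 16.8×2.32 = 48.279
T_out = -734.36 / 48.279 = -15.211 °C

T_out = -15.2 °C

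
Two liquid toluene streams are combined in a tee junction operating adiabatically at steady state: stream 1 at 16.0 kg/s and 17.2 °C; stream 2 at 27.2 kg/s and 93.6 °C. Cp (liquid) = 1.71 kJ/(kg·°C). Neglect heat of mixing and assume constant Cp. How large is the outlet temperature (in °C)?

T_out = 65.3 °C

Energy balance with Q = 0: Σ ṁᵢCp,ᵢ(T_out − Tᵢ) = 0
T_out = Σ ṁᵢCp,ᵢTᵢ / Σ ṁᵢCp,ᵢ
      = 4824.1 / 73.872 = 65.304 °C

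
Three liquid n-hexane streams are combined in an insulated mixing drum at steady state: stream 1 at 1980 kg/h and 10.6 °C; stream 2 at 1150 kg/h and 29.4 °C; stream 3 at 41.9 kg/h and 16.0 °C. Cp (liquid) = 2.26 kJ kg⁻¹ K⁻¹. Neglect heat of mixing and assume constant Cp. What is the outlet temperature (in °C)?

Adiabatic, steady state ⇒ Σ ṁᵢCp,ᵢ(T_out − Tᵢ) = 0
Σ ṁᵢCp,ᵢTᵢ = 1980×2.26×10.6 + 1150×2.26×29.4 + 41.9×2.26×16.0 = 125360
Σ ṁᵢCp,ᵢ = 1980×2.26 + 1150×2.26 + 41.9×2.26 = 7168.5
T_out = 125360 / 7168.5 = 17.487 °C

T_out = 17.5 °C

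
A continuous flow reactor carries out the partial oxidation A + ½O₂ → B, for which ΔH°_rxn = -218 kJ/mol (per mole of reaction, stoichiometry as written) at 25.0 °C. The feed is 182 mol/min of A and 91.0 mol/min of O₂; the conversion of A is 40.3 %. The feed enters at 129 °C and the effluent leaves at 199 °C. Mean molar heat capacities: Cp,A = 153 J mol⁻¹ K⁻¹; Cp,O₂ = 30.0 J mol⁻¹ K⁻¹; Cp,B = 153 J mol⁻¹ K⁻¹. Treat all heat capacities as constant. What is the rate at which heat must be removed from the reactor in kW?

Q_out = 234 kW

Extent of reaction ξ = 0.403 × 182 = 73.346 mol/min
Reaction term: ξ·ΔH°_rxn = 73.346 × -218 = -15989 kJ/min
Sensible, feed 129→25 °C: -3179.9 kJ/min
Outlet flows (mol/min): A 108.65, O₂ 54.327, B 73.346
Sensible, products 25→199 °C: 5128.8 kJ/min
Q = ΔH = -14041 kJ/min = -234.01 kW
Heat removed = 234.01 kW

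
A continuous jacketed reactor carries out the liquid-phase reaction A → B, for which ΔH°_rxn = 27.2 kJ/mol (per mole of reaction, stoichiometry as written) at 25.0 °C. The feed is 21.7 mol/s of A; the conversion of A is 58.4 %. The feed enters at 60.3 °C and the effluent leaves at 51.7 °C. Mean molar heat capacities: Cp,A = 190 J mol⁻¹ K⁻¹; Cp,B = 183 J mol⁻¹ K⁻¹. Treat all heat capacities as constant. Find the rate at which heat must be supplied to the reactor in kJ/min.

Q_in = 18400 kJ/min

Extent of reaction ξ = 0.584 × 21.7 = 12.673 mol/s
Reaction term: ξ·ΔH°_rxn = 12.673 × 27.2 = 344.7 kJ/s
Sensible, feed 60.3→25 °C: -145.54 kJ/s
Outlet flows (mol/s): A 9.0272, B 12.673
Sensible, products 25→51.7 °C: 107.72 kJ/s
Q = ΔH = 306.87 kJ/s = 306.87 kW
Heat supplied = 18412 kJ/min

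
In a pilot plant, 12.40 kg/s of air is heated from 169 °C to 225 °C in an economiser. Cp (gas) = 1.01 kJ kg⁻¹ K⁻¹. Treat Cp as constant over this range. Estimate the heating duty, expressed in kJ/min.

Q = ṁ·Cp·ΔT = 12.40 × 1.01 × (225 − 169) = 701.34 kJ/s
Heating duty = 42081 kJ/min

Q = 42100 kJ/min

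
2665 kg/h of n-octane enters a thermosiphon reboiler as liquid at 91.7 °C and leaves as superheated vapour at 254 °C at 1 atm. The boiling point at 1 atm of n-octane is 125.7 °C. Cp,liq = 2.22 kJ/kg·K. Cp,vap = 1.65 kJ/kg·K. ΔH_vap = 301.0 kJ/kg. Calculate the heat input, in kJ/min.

Q = 26100 kJ/min

liquid 91.7→125.7 °C: 75.48 kJ/kg
vaporisation at 125.7 °C: 301 kJ/kg
vapour 125.7→254 °C: 211.69 kJ/kg
Δh = 75.48 + 301 + 211.69 = 588.17 kJ/kg
Q = ṁ·Δh = 2665 kg/h × 588.17 kJ/kg = 1.5675e+06 kJ/h
|Q| = 435.41 kW = 26125 kJ/min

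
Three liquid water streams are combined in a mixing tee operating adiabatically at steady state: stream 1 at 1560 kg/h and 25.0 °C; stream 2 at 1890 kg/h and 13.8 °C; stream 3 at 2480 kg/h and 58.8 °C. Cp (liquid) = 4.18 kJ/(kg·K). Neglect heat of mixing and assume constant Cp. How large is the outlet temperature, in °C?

Energy balance with Q = 0: Σ ṁᵢCp,ᵢ(T_out − Tᵢ) = 0
Σ ṁᵢCp,ᵢTᵢ = 1560×4.18×25.0 + 1890×4.18×13.8 + 2480×4.18×58.8 = 881590
Σ ṁᵢCp,ᵢ = 1560×4.18 + 1890×4.18 + 2480×4.18 = 24787
T_out = 881590 / 24787 = 35.566 °C

T_out = 35.6 °C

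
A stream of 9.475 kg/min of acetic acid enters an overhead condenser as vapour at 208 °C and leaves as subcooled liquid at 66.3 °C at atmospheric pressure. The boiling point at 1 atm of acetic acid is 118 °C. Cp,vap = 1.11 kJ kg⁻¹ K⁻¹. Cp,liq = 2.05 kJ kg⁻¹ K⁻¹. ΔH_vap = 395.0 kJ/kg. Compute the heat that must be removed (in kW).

Q_c = 94.9 kW

vapour 208→118 °C: -99.9 kJ/kg
condensation at 118 °C: -395 kJ/kg
liquid 118→66.3 °C: -105.98 kJ/kg
Δh = -99.9 + -395 + -105.98 = -600.88 kJ/kg
Q = ṁ·Δh = 9.475 kg/min × -600.88 kJ/kg = -5693.4 kJ/min
|Q| = 94.89 kW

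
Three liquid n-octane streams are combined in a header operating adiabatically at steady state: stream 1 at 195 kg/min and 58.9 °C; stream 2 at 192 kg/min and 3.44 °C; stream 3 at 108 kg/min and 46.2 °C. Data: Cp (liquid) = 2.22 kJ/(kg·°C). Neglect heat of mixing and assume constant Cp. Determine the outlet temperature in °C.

Adiabatic, steady state ⇒ Σ ṁᵢCp,ᵢ(T_out − Tᵢ) = 0
T_out = Σ ṁᵢCp,ᵢTᵢ / Σ ṁᵢCp,ᵢ
      = 38041 / 1098.9 = 34.617 °C

T_out = 34.6 °C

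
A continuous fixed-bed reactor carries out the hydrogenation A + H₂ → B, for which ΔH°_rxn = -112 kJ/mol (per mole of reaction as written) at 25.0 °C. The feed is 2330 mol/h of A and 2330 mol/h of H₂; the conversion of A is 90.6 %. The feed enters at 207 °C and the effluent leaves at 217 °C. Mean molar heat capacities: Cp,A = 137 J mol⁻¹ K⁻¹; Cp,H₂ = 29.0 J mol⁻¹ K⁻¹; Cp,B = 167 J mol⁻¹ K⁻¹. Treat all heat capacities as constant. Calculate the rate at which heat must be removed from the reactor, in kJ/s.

Extent of reaction ξ = 0.906 × 2330 = 2111 mol/h
Reaction term: ξ·ΔH°_rxn = 2111 × -112 = -236430 kJ/h
Sensible, feed 207→25 °C: -70394 kJ/h
Outlet flows (mol/h): A 219.02, H₂ 219.02, B 2111
Sensible, products 25→217 °C: 74667 kJ/h
Q = ΔH = -232160 kJ/h = -64.488 kW
Heat removed = 64.488 kJ/s

Q_out = 64.5 kJ/s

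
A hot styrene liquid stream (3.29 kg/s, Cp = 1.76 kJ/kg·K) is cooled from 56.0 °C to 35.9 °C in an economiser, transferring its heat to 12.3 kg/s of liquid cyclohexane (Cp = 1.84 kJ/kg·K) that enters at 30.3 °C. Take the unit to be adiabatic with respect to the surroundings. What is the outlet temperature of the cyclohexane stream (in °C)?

T_c,out = 35.4 °C

Heat released by hot stream: Q = 3.29 × 1.76 × (56.0 − 35.9) = 116.39 kJ/s
Energy balance on cold side (adiabatic exchanger): Q = ṁ_c·Cp_c·(T_c,out − T_c,in)
T_c,out = 30.3 + 116.39/(12.3 × 1.84) = 35.443 °C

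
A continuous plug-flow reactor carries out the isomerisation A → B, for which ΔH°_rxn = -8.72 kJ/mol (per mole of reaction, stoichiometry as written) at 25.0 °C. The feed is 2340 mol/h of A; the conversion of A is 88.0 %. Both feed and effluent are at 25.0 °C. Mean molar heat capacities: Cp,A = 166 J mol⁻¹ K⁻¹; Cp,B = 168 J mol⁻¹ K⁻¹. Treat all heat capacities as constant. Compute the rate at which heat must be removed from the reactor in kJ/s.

Extent of reaction ξ = 0.880 × 2340 = 2059.2 mol/h
Reaction term: ξ·ΔH°_rxn = 2059.2 × -8.72 = -17956 kJ/h
Q = ΔH = -17956 kJ/h = -4.9878 kW
Heat removed = 4.9878 kJ/s

Q_out = 4.99 kJ/s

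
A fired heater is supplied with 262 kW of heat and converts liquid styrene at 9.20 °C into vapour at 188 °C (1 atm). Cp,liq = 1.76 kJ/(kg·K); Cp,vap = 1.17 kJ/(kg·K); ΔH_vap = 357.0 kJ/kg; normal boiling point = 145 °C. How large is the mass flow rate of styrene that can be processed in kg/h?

ṁ = 1460 kg/h

Δh = 1.76×(145−9.20) + 357.0 + 1.17×(188−145) = 646.32 kJ/kg
Q = 262 kW = 262 kJ/s = 943200 kJ/h
ṁ = Q/Δh = 943200 / 646.32 = 1459.3 kg/h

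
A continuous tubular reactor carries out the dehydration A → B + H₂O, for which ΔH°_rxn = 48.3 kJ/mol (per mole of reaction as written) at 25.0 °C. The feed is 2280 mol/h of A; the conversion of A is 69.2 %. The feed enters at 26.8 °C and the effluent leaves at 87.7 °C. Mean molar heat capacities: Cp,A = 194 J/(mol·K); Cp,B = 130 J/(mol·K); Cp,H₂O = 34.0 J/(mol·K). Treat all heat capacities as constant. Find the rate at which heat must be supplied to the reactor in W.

Extent of reaction ξ = 0.692 × 2280 = 1577.8 mol/h
Reaction term: ξ·ΔH°_rxn = 1577.8 × 48.3 = 76206 kJ/h
Sensible, feed 26.8→25 °C: -796.18 kJ/h
Outlet flows (mol/h): A 702.24, B 1577.8, H₂O 1577.8
Sensible, products 25→87.7 °C: 24766 kJ/h
Q = ΔH = 100180 kJ/h = 27.826 kW
Heat supplied = 27826 W

Q_in = 27800 W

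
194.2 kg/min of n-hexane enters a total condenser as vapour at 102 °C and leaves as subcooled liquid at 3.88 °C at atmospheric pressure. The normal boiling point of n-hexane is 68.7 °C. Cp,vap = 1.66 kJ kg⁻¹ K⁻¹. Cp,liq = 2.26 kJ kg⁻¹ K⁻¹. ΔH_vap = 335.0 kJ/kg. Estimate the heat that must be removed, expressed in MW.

vapour 102→68.7 °C: -55.278 kJ/kg
condensation at 68.7 °C: -335 kJ/kg
liquid 68.7→3.88 °C: -146.49 kJ/kg
Δh = -55.278 + -335 + -146.49 = -536.77 kJ/kg
Q = ṁ·Δh = 194.2 kg/min × -536.77 kJ/kg = -104240 kJ/min
|Q| = 1737.3 kW = 1.7373 MW

Q_c = 1.74 MW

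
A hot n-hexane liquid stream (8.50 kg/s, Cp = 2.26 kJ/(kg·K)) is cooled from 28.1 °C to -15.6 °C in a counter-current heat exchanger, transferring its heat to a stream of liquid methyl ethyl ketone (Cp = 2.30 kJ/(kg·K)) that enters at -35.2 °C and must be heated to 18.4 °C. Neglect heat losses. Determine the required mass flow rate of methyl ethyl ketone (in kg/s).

ṁ_c = 6.81 kg/s

Heat released by hot stream: Q = 8.50 × 2.26 × (28.1 − -15.6) = 839.48 kJ/s
Energy balance on cold side (adiabatic exchanger): Q = ṁ_c·Cp_c·(T_c,out − T_c,in)
ṁ_c = 839.48 / [2.30 × (18.4 − -35.2)] = 6.8095 kg/s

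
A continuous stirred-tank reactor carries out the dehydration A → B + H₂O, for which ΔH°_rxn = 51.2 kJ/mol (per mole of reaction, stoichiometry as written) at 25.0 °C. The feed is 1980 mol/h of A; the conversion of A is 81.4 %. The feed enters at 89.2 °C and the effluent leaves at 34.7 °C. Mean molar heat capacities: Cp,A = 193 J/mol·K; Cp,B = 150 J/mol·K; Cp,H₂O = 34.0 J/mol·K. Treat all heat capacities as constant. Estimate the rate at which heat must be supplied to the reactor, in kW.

Q_in = 17.1 kW

Extent of reaction ξ = 0.814 × 1980 = 1611.7 mol/h
Reaction term: ξ·ΔH°_rxn = 1611.7 × 51.2 = 82520 kJ/h
Sensible, feed 89.2→25 °C: -24533 kJ/h
Outlet flows (mol/h): A 368.28, B 1611.7, H₂O 1611.7
Sensible, products 25→34.7 °C: 3566.1 kJ/h
Q = ΔH = 61553 kJ/h = 17.098 kW
Heat supplied = 17.098 kW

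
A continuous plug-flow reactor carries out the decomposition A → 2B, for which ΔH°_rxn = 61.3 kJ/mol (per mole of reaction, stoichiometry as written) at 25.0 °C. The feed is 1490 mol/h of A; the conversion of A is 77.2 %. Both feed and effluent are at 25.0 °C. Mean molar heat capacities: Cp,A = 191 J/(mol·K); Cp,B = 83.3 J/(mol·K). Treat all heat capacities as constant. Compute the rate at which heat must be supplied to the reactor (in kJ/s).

Q_in = 19.6 kJ/s

Extent of reaction ξ = 0.772 × 1490 = 1150.3 mol/h
Reaction term: ξ·ΔH°_rxn = 1150.3 × 61.3 = 70512 kJ/h
Q = ΔH = 70512 kJ/h = 19.587 kW
Heat supplied = 19.587 kJ/s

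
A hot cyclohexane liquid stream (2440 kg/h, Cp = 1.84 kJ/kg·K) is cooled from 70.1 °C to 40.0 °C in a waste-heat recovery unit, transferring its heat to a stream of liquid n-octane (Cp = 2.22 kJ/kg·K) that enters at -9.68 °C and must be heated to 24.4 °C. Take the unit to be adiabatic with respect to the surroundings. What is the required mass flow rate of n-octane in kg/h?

ṁ_c = 1790 kg/h

Heat released by hot stream: Q = 2440 × 1.84 × (70.1 − 40.0) = 135140 kJ/h
Energy balance on cold side (adiabatic exchanger): Q = ṁ_c·Cp_c·(T_c,out − T_c,in)
ṁ_c = 135140 / [2.22 × (24.4 − -9.68)] = 1786.2 kg/h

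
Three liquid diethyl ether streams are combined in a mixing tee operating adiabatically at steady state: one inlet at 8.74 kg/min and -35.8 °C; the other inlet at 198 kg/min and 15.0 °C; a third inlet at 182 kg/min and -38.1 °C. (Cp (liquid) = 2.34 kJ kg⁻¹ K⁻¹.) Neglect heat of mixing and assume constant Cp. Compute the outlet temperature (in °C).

Energy balance with Q = 0: Σ ṁᵢCp,ᵢ(T_out − Tᵢ) = 0
T_out = Σ ṁᵢCp,ᵢTᵢ / Σ ṁᵢCp,ᵢ
      = -10008 / 909.65 = -11.002 °C

T_out = -11.0 °C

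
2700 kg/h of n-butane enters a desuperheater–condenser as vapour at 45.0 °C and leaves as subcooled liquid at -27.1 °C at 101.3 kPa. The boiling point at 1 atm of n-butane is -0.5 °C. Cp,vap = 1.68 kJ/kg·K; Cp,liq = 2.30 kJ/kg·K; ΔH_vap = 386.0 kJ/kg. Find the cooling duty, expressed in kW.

vapour 45.0→-0.5 °C: -76.44 kJ/kg
condensation at -0.5 °C: -386 kJ/kg
liquid -0.5→-27.1 °C: -61.18 kJ/kg
Δh = -76.44 + -386 + -61.18 = -523.62 kJ/kg
Q = ṁ·Δh = 2700 kg/h × -523.62 kJ/kg = -1.4138e+06 kJ/h
|Q| = 392.71 kW

Q_c = 393 kW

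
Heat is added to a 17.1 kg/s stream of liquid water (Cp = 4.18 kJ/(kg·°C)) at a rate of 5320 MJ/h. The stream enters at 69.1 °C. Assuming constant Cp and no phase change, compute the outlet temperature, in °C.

Q = 5320 MJ/h = 1477.8 kJ/s
ΔT = Q/(ṁ·Cp) = 1477.8/(17.1×4.18) = 20.675 K
T_out = 69.1 + 20.675 = 89.775 °C

T_out = 89.8 °C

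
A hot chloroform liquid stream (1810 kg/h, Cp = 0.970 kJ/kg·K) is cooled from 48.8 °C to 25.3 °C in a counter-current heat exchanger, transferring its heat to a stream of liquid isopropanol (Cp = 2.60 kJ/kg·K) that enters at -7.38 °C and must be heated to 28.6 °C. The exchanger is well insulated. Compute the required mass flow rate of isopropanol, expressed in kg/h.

Heat released by hot stream: Q = 1810 × 0.970 × (48.8 − 25.3) = 41259 kJ/h
Energy balance on cold side (adiabatic exchanger): Q = ṁ_c·Cp_c·(T_c,out − T_c,in)
ṁ_c = 41259 / [2.60 × (28.6 − -7.38)] = 441.05 kg/h

ṁ_c = 441 kg/h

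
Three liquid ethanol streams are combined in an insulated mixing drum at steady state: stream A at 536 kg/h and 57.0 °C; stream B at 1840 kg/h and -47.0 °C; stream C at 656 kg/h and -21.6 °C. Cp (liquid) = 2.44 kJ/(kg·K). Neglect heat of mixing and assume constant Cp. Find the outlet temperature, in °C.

T_out = -23.1 °C

Adiabatic, steady state ⇒ Σ ṁᵢCp,ᵢ(T_out − Tᵢ) = 0
Σ ṁᵢCp,ᵢTᵢ = 536×2.44×57.0 + 1840×2.44×-47.0 + 656×2.44×-21.6 = -171040
Σ ṁᵢCp,ᵢ = 536×2.44 + 1840×2.44 + 656×2.44 = 7398.1
T_out = -171040 / 7398.1 = -23.119 °C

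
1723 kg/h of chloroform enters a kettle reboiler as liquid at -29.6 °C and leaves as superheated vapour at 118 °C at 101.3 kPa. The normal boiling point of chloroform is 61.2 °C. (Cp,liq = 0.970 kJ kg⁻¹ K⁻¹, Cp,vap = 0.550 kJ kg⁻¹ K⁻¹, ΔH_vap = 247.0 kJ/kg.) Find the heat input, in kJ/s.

Q = 175 kJ/s

liquid -29.6→61.2 °C: 88.076 kJ/kg
vaporisation at 61.2 °C: 247 kJ/kg
vapour 61.2→118 °C: 31.24 kJ/kg
Δh = 88.076 + 247 + 31.24 = 366.32 kJ/kg
Q = ṁ·Δh = 1723 kg/h × 366.32 kJ/kg = 631160 kJ/h
|Q| = 175.32 kW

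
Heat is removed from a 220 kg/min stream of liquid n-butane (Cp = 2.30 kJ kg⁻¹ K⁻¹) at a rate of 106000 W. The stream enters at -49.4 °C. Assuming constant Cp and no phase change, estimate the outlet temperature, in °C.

Q = 106000 W = 6360 kJ/min
ΔT = Q/(ṁ·Cp) = 6360/(220×2.30) = 12.569 K
T_out = -49.4 − 12.569 = -61.969 °C

T_out = -62.0 °C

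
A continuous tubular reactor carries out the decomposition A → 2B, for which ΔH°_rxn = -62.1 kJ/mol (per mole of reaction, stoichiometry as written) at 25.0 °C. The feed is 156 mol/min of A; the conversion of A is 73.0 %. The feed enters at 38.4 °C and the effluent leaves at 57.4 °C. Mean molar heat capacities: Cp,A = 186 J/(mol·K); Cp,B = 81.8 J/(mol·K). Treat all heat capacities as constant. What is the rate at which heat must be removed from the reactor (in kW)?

Q_out = 110 kW

Extent of reaction ξ = 0.730 × 156 = 113.88 mol/min
Reaction term: ξ·ΔH°_rxn = 113.88 × -62.1 = -7071.9 kJ/min
Sensible, feed 38.4→25 °C: -388.81 kJ/min
Outlet flows (mol/min): A 42.12, B 227.76
Sensible, products 25→57.4 °C: 857.47 kJ/min
Q = ΔH = -6603.3 kJ/min = -110.05 kW
Heat removed = 110.05 kW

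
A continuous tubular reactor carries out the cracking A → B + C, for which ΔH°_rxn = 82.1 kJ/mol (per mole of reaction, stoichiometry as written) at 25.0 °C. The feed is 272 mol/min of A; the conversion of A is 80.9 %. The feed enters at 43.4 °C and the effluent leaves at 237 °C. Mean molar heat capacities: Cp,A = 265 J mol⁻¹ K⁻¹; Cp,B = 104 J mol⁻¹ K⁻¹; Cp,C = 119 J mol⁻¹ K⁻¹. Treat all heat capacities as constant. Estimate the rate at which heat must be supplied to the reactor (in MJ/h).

Extent of reaction ξ = 0.809 × 272 = 220.05 mol/min
Reaction term: ξ·ΔH°_rxn = 220.05 × 82.1 = 18066 kJ/min
Sensible, feed 43.4→25 °C: -1326.3 kJ/min
Outlet flows (mol/min): A 51.952, B 220.05, C 220.05
Sensible, products 25→237 °C: 13322 kJ/min
Q = ΔH = 30061 kJ/min = 501.02 kW
Heat supplied = 1803.7 MJ/h

Q_in = 1800 MJ/h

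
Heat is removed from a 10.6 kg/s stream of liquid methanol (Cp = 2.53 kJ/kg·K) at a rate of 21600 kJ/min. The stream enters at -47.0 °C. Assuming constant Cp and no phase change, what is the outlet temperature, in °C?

Q = 21600 kJ/min = 360 kJ/s
ΔT = Q/(ṁ·Cp) = 360/(10.6×2.53) = 13.424 K
T_out = -47.0 − 13.424 = -60.424 °C

T_out = -60.4 °C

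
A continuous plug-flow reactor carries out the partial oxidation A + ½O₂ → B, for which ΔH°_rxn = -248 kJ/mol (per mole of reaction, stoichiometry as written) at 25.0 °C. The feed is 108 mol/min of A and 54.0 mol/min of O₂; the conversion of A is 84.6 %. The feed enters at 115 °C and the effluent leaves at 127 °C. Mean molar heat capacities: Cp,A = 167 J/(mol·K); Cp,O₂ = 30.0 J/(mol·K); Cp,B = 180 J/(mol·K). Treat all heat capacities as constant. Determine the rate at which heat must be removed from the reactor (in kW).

Q_out = 374 kW

Extent of reaction ξ = 0.846 × 108 = 91.368 mol/min
Reaction term: ξ·ΔH°_rxn = 91.368 × -248 = -22659 kJ/min
Sensible, feed 115→25 °C: -1769 kJ/min
Outlet flows (mol/min): A 16.632, O₂ 8.316, B 91.368
Sensible, products 25→127 °C: 1986.3 kJ/min
Q = ΔH = -22442 kJ/min = -374.03 kW
Heat removed = 374.03 kW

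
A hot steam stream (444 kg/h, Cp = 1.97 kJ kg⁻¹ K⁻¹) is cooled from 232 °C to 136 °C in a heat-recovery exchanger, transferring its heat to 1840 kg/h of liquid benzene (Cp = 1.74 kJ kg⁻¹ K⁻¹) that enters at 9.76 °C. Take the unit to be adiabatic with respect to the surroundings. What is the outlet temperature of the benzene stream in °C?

T_c,out = 36.0 °C

Heat released by hot stream: Q = 444 × 1.97 × (232 − 136) = 83969 kJ/h
Energy balance on cold side (adiabatic exchanger): Q = ṁ_c·Cp_c·(T_c,out − T_c,in)
T_c,out = 9.76 + 83969/(1840 × 1.74) = 35.987 °C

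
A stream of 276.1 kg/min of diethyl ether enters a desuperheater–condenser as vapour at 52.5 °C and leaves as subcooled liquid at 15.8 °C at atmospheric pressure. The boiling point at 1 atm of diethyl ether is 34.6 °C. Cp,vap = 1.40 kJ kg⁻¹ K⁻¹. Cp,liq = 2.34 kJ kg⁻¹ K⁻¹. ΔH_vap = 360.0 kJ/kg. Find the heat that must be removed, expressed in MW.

Q_c = 1.97 MW

vapour 52.5→34.6 °C: -25.06 kJ/kg
condensation at 34.6 °C: -360 kJ/kg
liquid 34.6→15.8 °C: -43.992 kJ/kg
Δh = -25.06 + -360 + -43.992 = -429.05 kJ/kg
Q = ṁ·Δh = 276.1 kg/min × -429.05 kJ/kg = -118460 kJ/min
|Q| = 1974.4 kW = 1.9744 MW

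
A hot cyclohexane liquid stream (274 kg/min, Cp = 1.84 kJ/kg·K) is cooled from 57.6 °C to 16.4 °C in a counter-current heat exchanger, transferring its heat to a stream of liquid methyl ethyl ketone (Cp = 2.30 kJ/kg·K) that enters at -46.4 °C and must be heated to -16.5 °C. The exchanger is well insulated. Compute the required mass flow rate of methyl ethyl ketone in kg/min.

Heat released by hot stream: Q = 274 × 1.84 × (57.6 − 16.4) = 20771 kJ/min
Energy balance on cold side (adiabatic exchanger): Q = ṁ_c·Cp_c·(T_c,out − T_c,in)
ṁ_c = 20771 / [2.30 × (-16.5 − -46.4)] = 302.04 kg/min

ṁ_c = 302 kg/min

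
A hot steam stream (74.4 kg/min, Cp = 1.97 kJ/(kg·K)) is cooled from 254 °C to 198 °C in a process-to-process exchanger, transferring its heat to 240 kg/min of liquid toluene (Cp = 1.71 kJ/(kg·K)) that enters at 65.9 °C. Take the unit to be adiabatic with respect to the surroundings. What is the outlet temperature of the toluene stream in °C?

T_c,out = 85.9 °C

Heat released by hot stream: Q = 74.4 × 1.97 × (254 − 198) = 8207.8 kJ/min
Energy balance on cold side (adiabatic exchanger): Q = ṁ_c·Cp_c·(T_c,out − T_c,in)
T_c,out = 65.9 + 8207.8/(240 × 1.71) = 85.9 °C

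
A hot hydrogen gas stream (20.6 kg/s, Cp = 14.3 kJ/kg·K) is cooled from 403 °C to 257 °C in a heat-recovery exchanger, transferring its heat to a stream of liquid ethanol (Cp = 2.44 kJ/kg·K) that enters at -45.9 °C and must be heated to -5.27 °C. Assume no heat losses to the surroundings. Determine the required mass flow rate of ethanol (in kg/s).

ṁ_c = 434 kg/s

Heat released by hot stream: Q = 20.6 × 14.3 × (403 − 257) = 43009 kJ/s
Energy balance on cold side (adiabatic exchanger): Q = ṁ_c·Cp_c·(T_c,out − T_c,in)
ṁ_c = 43009 / [2.44 × (-5.27 − -45.9)] = 433.83 kg/s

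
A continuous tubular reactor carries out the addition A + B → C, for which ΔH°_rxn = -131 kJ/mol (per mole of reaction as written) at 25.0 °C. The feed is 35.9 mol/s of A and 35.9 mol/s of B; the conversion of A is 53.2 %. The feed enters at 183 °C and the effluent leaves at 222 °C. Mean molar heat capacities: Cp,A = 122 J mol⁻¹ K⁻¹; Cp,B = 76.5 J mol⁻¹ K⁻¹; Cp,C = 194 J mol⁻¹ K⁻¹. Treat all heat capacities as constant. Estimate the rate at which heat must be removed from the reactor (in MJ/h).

Q_out = 8070 MJ/h

Extent of reaction ξ = 0.532 × 35.9 = 19.099 mol/s
Reaction term: ξ·ΔH°_rxn = 19.099 × -131 = -2501.9 kJ/s
Sensible, feed 183→25 °C: -1125.9 kJ/s
Outlet flows (mol/s): A 16.801, B 16.801, C 19.099
Sensible, products 25→222 °C: 1386.9 kJ/s
Q = ΔH = -2241 kJ/s = -2241 kW
Heat removed = 8067.4 MJ/h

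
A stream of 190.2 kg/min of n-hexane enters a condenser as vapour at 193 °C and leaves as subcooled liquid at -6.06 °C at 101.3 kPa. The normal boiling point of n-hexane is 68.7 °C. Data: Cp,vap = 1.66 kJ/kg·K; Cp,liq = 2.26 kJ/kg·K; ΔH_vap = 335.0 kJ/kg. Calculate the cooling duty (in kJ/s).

Q_c = 2250 kJ/s

vapour 193→68.7 °C: -206.34 kJ/kg
condensation at 68.7 °C: -335 kJ/kg
liquid 68.7→-6.06 °C: -168.96 kJ/kg
Δh = -206.34 + -335 + -168.96 = -710.3 kJ/kg
Q = ṁ·Δh = 190.2 kg/min × -710.3 kJ/kg = -135100 kJ/min
|Q| = 2251.6 kW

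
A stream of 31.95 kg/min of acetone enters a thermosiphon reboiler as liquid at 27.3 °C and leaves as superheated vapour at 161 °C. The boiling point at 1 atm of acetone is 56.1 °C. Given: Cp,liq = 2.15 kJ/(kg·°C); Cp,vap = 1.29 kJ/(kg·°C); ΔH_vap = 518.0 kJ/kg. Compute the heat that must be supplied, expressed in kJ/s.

Q = 381 kJ/s

liquid 27.3→56.1 °C: 61.92 kJ/kg
vaporisation at 56.1 °C: 518 kJ/kg
vapour 56.1→161 °C: 135.32 kJ/kg
Δh = 61.92 + 518 + 135.32 = 715.24 kJ/kg
Q = ṁ·Δh = 31.95 kg/min × 715.24 kJ/kg = 22852 kJ/min
|Q| = 380.87 kW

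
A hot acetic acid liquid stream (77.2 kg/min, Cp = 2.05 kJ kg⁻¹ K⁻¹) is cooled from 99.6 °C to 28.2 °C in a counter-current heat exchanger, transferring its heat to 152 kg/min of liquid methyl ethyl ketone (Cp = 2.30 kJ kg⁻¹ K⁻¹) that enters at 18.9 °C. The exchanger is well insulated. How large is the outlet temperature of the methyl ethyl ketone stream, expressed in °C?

Heat released by hot stream: Q = 77.2 × 2.05 × (99.6 − 28.2) = 11300 kJ/min
Energy balance on cold side (adiabatic exchanger): Q = ṁ_c·Cp_c·(T_c,out − T_c,in)
T_c,out = 18.9 + 11300/(152 × 2.30) = 51.222 °C

T_c,out = 51.2 °C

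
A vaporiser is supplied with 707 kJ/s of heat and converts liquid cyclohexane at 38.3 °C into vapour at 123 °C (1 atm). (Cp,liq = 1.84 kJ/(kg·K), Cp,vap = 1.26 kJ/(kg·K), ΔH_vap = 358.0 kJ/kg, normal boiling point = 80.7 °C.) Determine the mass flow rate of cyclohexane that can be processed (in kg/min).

ṁ = 86.7 kg/min

Δh = 1.84×(80.7−38.3) + 358.0 + 1.26×(123−80.7) = 489.31 kJ/kg
Q = 707 kJ/s = 707 kJ/s = 42420 kJ/min
ṁ = Q/Δh = 42420 / 489.31 = 86.693 kg/min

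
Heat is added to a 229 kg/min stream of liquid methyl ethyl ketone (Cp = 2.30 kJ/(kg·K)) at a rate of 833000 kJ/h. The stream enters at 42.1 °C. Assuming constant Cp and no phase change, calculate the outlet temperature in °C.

T_out = 68.5 °C

Q = 833000 kJ/h = 13883 kJ/min
ΔT = Q/(ṁ·Cp) = 13883/(229×2.30) = 26.359 K
T_out = 42.1 + 26.359 = 68.459 °C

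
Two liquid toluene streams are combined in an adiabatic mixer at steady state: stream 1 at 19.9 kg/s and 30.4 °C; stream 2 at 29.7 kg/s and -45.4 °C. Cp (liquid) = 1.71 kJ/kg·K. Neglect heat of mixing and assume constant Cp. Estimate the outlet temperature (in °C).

No heat crosses the boundary, so H_out = H_in.
Σ ṁᵢCp,ᵢTᵢ = 19.9×1.71×30.4 + 29.7×1.71×-45.4 = -1271.2
Σ ṁᵢCp,ᵢ = 19.9×1.71 + 29.7×1.71 = 84.816
T_out = -1271.2 / 84.816 = -14.988 °C

T_out = -15.0 °C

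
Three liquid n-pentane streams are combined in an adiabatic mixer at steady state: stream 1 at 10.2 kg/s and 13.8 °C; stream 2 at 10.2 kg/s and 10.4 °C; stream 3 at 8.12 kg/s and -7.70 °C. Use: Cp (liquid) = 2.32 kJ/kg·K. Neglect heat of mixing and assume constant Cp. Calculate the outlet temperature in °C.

No heat crosses the boundary, so H_out = H_in.
Σ ṁᵢCp,ᵢTᵢ = 10.2×2.32×13.8 + 10.2×2.32×10.4 + 8.12×2.32×-7.70 = 427.61
Σ ṁᵢCp,ᵢ = 10.2×2.32 + 10.2×2.32 + 8.12×2.32 = 66.166
T_out = 427.61 / 66.166 = 6.4627 °C

T_out = 6.46 °C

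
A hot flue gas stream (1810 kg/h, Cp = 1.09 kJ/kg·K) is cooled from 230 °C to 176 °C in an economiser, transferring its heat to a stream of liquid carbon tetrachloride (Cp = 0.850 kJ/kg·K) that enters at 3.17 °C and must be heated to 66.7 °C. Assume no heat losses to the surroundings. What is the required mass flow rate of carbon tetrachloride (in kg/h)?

Heat released by hot stream: Q = 1810 × 1.09 × (230 − 176) = 106540 kJ/h
Energy balance on cold side (adiabatic exchanger): Q = ṁ_c·Cp_c·(T_c,out − T_c,in)
ṁ_c = 106540 / [0.850 × (66.7 − 3.17)] = 1972.9 kg/h

ṁ_c = 1970 kg/h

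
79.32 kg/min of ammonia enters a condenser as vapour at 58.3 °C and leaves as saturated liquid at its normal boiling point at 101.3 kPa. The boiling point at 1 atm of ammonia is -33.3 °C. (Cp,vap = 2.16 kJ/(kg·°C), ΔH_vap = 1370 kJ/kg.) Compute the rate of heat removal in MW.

Q_c = 2.07 MW

vapour 58.3→-33.3 °C: -197.86 kJ/kg
condensation at -33.3 °C: -1370 kJ/kg
Δh = -197.86 + -1370 = -1567.9 kJ/kg
Q = ṁ·Δh = 79.32 kg/min × -1567.9 kJ/kg = -124360 kJ/min
|Q| = 2072.7 kW = 2.0727 MW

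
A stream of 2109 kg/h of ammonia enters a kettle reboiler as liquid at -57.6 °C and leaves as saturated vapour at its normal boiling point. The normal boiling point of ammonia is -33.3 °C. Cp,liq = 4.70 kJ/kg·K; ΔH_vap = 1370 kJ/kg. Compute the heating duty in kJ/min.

Q = 52200 kJ/min

liquid -57.6→-33.3 °C: 114.21 kJ/kg
vaporisation at -33.3 °C: 1370 kJ/kg
Δh = 114.21 + 1370 = 1484.2 kJ/kg
Q = ṁ·Δh = 2109 kg/h × 1484.2 kJ/kg = 3.1302e+06 kJ/h
|Q| = 869.5 kW = 52170 kJ/min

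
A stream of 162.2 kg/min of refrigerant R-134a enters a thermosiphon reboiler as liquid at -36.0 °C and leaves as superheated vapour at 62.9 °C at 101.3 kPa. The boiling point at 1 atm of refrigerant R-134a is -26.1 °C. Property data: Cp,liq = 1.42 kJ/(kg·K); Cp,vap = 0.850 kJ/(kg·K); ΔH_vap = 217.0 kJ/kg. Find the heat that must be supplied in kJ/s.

liquid -36.0→-26.1 °C: 14.058 kJ/kg
vaporisation at -26.1 °C: 217 kJ/kg
vapour -26.1→62.9 °C: 75.65 kJ/kg
Δh = 14.058 + 217 + 75.65 = 306.71 kJ/kg
Q = ṁ·Δh = 162.2 kg/min × 306.71 kJ/kg = 49748 kJ/min
|Q| = 829.13 kW

Q = 829 kJ/s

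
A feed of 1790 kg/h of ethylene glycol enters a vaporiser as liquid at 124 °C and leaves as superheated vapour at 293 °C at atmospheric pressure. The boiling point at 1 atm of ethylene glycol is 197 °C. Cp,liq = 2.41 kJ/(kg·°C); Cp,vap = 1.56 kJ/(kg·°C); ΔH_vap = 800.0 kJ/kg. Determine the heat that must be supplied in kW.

liquid 124→197 °C: 175.93 kJ/kg
vaporisation at 197 °C: 800 kJ/kg
vapour 197→293 °C: 149.76 kJ/kg
Δh = 175.93 + 800 + 149.76 = 1125.7 kJ/kg
Q = ṁ·Δh = 1790 kg/h × 1125.7 kJ/kg = 2.015e+06 kJ/h
|Q| = 559.72 kW

Q = 560 kW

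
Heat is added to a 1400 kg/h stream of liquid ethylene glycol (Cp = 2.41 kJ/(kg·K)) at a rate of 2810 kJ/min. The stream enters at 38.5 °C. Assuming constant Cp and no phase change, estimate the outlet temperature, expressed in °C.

Q = 2810 kJ/min = 168600 kJ/h
ΔT = Q/(ṁ·Cp) = 168600/(1400×2.41) = 49.97 K
T_out = 38.5 + 49.97 = 88.47 °C

T_out = 88.5 °C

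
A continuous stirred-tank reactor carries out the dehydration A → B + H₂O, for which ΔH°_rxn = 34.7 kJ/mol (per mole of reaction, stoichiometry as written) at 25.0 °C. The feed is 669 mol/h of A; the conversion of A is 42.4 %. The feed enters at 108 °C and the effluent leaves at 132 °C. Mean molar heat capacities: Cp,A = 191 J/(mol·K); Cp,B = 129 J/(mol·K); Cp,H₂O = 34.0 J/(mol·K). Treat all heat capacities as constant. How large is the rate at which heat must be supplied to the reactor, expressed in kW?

Extent of reaction ξ = 0.424 × 669 = 283.66 mol/h
Reaction term: ξ·ΔH°_rxn = 283.66 × 34.7 = 9842.9 kJ/h
Sensible, feed 108→25 °C: -10606 kJ/h
Outlet flows (mol/h): A 385.34, B 283.66, H₂O 283.66
Sensible, products 25→132 °C: 12823 kJ/h
Q = ΔH = 12060 kJ/h = 3.3499 kW
Heat supplied = 3.3499 kW

Q_in = 3.35 kW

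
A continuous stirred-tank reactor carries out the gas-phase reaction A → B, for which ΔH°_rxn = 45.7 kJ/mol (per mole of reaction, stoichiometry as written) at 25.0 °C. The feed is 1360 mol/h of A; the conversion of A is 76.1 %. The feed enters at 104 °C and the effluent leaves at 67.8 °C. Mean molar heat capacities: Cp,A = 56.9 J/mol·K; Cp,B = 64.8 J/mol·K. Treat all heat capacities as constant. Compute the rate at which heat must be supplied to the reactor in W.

Q_in = 12500 W

Extent of reaction ξ = 0.761 × 1360 = 1035 mol/h
Reaction term: ξ·ΔH°_rxn = 1035 × 45.7 = 47298 kJ/h
Sensible, feed 104→25 °C: -6113.3 kJ/h
Outlet flows (mol/h): A 325.04, B 1035
Sensible, products 25→67.8 °C: 3662 kJ/h
Q = ΔH = 44846 kJ/h = 12.457 kW
Heat supplied = 12457 W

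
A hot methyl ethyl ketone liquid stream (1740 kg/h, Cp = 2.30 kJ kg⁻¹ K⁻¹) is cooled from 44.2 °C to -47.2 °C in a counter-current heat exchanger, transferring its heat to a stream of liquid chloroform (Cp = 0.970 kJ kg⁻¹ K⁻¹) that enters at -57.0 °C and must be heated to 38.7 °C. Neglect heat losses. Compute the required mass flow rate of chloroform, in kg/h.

Heat released by hot stream: Q = 1740 × 2.30 × (44.2 − -47.2) = 365780 kJ/h
Energy balance on cold side (adiabatic exchanger): Q = ṁ_c·Cp_c·(T_c,out − T_c,in)
ṁ_c = 365780 / [0.970 × (38.7 − -57.0)] = 3940.4 kg/h

ṁ_c = 3940 kg/h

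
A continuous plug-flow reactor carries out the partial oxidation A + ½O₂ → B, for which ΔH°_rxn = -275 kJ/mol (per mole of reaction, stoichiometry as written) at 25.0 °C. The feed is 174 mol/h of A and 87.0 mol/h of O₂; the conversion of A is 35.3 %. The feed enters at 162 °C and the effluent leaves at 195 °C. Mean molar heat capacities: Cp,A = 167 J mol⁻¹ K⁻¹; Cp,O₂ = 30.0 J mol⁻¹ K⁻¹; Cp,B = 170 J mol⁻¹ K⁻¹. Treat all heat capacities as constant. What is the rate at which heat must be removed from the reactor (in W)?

Q_out = 4440 W

Extent of reaction ξ = 0.353 × 174 = 61.422 mol/h
Reaction term: ξ·ΔH°_rxn = 61.422 × -275 = -16891 kJ/h
Sensible, feed 162→25 °C: -4338.5 kJ/h
Outlet flows (mol/h): A 112.58, O₂ 56.289, B 61.422
Sensible, products 25→195 °C: 5258.3 kJ/h
Q = ΔH = -15971 kJ/h = -4.4365 kW
Heat removed = 4436.5 W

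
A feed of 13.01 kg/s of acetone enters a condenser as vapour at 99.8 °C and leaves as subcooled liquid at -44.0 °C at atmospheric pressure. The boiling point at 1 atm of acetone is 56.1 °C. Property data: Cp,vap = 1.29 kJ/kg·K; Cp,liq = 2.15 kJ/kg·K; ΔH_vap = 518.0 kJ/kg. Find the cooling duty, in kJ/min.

vapour 99.8→56.1 °C: -56.373 kJ/kg
condensation at 56.1 °C: -518 kJ/kg
liquid 56.1→-44.0 °C: -215.21 kJ/kg
Δh = -56.373 + -518 + -215.21 = -789.59 kJ/kg
Q = ṁ·Δh = 13.01 kg/s × -789.59 kJ/kg = -10273 kJ/s
|Q| = 10273 kW = 616350 kJ/min

Q_c = 616000 kJ/min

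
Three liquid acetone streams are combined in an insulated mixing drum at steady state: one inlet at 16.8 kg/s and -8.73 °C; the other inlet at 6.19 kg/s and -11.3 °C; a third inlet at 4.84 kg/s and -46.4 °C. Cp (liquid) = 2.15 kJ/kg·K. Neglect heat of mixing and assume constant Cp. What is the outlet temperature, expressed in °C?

T_out = -15.9 °C

No heat crosses the boundary, so H_out = H_in.
Σ ṁᵢCp,ᵢTᵢ = 16.8×2.15×-8.73 + 6.19×2.15×-11.3 + 4.84×2.15×-46.4 = -948.55
Σ ṁᵢCp,ᵢ = 16.8×2.15 + 6.19×2.15 + 4.84×2.15 = 59.834
T_out = -948.55 / 59.834 = -15.853 °C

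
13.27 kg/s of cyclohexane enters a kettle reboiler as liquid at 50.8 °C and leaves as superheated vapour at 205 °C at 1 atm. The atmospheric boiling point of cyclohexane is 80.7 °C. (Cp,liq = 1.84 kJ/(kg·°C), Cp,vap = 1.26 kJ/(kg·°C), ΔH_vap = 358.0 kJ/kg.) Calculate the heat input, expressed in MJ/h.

Q = 27200 MJ/h

liquid 50.8→80.7 °C: 55.016 kJ/kg
vaporisation at 80.7 °C: 358 kJ/kg
vapour 80.7→205 °C: 156.62 kJ/kg
Δh = 55.016 + 358 + 156.62 = 569.63 kJ/kg
Q = ṁ·Δh = 13.27 kg/s × 569.63 kJ/kg = 7559 kJ/s
|Q| = 7559 kW = 27213 MJ/h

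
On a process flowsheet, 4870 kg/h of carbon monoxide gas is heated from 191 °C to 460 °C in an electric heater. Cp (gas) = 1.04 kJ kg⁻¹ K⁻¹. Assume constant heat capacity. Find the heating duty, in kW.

Q = ṁ·Cp·ΔT = 4870 × 1.04 × (460 − 191) = 1.3624e+06 kJ/h
Converting: 1.3624e+06 / 3600 s = 378.45 kW

Q = 378 kW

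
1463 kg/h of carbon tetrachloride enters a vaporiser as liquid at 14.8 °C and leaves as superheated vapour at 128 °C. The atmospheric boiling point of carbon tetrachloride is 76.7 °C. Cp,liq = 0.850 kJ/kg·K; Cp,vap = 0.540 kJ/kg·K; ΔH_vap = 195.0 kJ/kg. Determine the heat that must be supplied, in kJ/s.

liquid 14.8→76.7 °C: 52.615 kJ/kg
vaporisation at 76.7 °C: 195 kJ/kg
vapour 76.7→128 °C: 27.702 kJ/kg
Δh = 52.615 + 195 + 27.702 = 275.32 kJ/kg
Q = ṁ·Δh = 1463 kg/h × 275.32 kJ/kg = 402790 kJ/h
|Q| = 111.89 kW

Q = 112 kJ/s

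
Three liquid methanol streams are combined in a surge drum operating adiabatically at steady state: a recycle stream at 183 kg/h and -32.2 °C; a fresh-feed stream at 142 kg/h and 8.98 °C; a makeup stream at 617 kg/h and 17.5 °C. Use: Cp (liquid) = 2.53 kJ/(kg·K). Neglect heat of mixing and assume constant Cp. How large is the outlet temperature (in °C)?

T_out = 6.56 °C

Adiabatic, steady state ⇒ Σ ṁᵢCp,ᵢ(T_out − Tᵢ) = 0
Σ ṁᵢCp,ᵢTᵢ = 183×2.53×-32.2 + 142×2.53×8.98 + 617×2.53×17.5 = 15636
Σ ṁᵢCp,ᵢ = 183×2.53 + 142×2.53 + 617×2.53 = 2383.3
T_out = 15636 / 2383.3 = 6.5606 °C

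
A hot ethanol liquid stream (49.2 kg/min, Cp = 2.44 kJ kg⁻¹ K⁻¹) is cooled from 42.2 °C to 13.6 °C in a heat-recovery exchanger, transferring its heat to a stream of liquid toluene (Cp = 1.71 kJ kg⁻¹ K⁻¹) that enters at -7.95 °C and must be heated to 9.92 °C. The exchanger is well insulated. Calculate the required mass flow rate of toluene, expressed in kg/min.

Heat released by hot stream: Q = 49.2 × 2.44 × (42.2 − 13.6) = 3433.4 kJ/min
Energy balance on cold side (adiabatic exchanger): Q = ṁ_c·Cp_c·(T_c,out − T_c,in)
ṁ_c = 3433.4 / [1.71 × (9.92 − -7.95)] = 112.36 kg/min

ṁ_c = 112 kg/min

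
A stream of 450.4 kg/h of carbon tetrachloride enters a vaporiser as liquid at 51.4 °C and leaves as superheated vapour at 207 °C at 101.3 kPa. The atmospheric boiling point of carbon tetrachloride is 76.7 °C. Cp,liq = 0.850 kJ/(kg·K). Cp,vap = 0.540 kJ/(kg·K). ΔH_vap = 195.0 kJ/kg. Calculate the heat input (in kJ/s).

liquid 51.4→76.7 °C: 21.505 kJ/kg
vaporisation at 76.7 °C: 195 kJ/kg
vapour 76.7→207 °C: 70.362 kJ/kg
Δh = 21.505 + 195 + 70.362 = 286.87 kJ/kg
Q = ṁ·Δh = 450.4 kg/h × 286.87 kJ/kg = 129200 kJ/h
|Q| = 35.89 kW

Q = 35.9 kJ/s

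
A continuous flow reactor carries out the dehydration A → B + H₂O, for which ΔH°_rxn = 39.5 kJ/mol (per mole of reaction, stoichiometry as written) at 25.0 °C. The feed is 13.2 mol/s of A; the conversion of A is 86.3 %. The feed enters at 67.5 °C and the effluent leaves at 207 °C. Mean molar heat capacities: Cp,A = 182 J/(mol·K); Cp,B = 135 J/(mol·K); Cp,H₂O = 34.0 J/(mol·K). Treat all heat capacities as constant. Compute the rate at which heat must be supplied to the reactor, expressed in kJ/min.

Extent of reaction ξ = 0.863 × 13.2 = 11.392 mol/s
Reaction term: ξ·ΔH°_rxn = 11.392 × 39.5 = 449.97 kJ/s
Sensible, feed 67.5→25 °C: -102.1 kJ/s
Outlet flows (mol/s): A 1.8084, B 11.392, H₂O 11.392
Sensible, products 25→207 °C: 410.28 kJ/s
Q = ΔH = 758.15 kJ/s = 758.15 kW
Heat supplied = 45489 kJ/min

Q_in = 45500 kJ/min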